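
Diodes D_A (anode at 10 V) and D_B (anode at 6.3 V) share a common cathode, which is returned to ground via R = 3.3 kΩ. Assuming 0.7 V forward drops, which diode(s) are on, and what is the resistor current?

Assume both conduct. Then node N would need to be at both 10−0.7 = 9.3 V and 6.3−0.7 = 5.6 V, which is impossible.
Assume only D_A conducts: V_N = 10 − 0.7 = 9.3 V, so I_R = 9.3/3.3 = 2.82 mA.
Check D_B: its anode-to-cathode voltage is 6.3 − 9.3 = -3 V < 0.7 V, so it is off. The assumption is consistent.

Only D_A conducts; I_R ≈ 2.8 mA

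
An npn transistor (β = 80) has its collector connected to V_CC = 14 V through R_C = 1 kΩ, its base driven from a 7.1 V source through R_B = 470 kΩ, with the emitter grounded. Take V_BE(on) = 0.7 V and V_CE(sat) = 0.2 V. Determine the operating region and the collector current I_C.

Assume active. Base-emitter loop: I_B = (V_BB − V_BE)/R_B = (7.1 − 0.7)/470 = 0.0136 mA.
I_C = β·I_B = 80×0.0136 = 1.09 mA.
V_CE = V_CC − I_C·R_C = 14 − 1.09×1 = 12.9 V > V_CE(sat), so the active-region assumption holds.

active; I_C ≈ 1.1 mA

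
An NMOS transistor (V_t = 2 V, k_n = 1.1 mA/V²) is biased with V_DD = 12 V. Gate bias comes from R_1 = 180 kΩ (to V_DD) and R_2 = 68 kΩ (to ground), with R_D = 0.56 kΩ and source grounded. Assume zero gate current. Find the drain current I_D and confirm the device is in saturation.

V_G = V_DD·R_2/(R_1+R_2) = 12×68/248 = 3.29 V. With the source grounded, V_GS = V_G = 3.29 V.
Assume saturation: I_D = (k_n/2)(V_GS − V_t)² = (1.1/2)×(3.29 − 2)² = 0.55×1.29² = 0.916 mA.
V_DS = V_DD − I_D·R_D = 12 − 0.916×0.56 = 11.5 V.
Saturation requires V_DS ≥ V_GS − V_t = 1.29 V; 11.5 ≥ 1.29 ✓.

I_D ≈ 0.92 mA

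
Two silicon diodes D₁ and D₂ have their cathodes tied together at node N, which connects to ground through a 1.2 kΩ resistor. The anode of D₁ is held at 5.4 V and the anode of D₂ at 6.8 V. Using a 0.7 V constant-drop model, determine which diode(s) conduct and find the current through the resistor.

Only D₂ conducts; I_R ≈ 5.1 mA

Assume both conduct. Then node N would need to be at both 5.4−0.7 = 4.7 V and 6.8−0.7 = 6.1 V, which is impossible.
Assume only D₂ conducts: V_N = 6.8 − 0.7 = 6.1 V, so I_R = 6.1/1.2 = 5.08 mA.
Check D₁: its anode-to-cathode voltage is 5.4 − 6.1 = -0.7 V < 0.7 V, so it is off. The assumption is consistent.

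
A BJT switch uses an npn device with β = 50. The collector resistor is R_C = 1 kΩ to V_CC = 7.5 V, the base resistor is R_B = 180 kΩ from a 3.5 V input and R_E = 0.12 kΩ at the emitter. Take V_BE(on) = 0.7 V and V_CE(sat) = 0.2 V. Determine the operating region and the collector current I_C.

Assume active. Base-emitter loop: I_B = (V_BB − V_BE)/(R_B + (β+1)R_E) = (3.5 − 0.7)/(180 + 51×0.12) = 0.015 mA.
I_C = β·I_B = 50×0.015 = 0.752 mA.
V_CE = V_CC − I_C·R_C − I_E·R_E = 7.5 − 0.752×1 − 0.767×0.12 = 6.66 V > V_CE(sat), so the active-region assumption holds.

active; I_C ≈ 0.75 mA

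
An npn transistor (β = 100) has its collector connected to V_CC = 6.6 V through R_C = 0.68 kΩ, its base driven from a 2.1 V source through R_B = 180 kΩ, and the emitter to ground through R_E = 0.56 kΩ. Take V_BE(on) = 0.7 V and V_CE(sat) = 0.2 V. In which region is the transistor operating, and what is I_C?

Assume active. Base-emitter loop: I_B = (V_BB − V_BE)/(R_B + (β+1)R_E) = (2.1 − 0.7)/(180 + 101×0.56) = 0.00592 mA.
I_C = β·I_B = 100×0.00592 = 0.592 mA.
V_CE = V_CC − I_C·R_C − I_E·R_E = 6.6 − 0.592×0.68 − 0.598×0.56 = 5.86 V > V_CE(sat), so the active-region assumption holds.

active; I_C ≈ 0.59 mA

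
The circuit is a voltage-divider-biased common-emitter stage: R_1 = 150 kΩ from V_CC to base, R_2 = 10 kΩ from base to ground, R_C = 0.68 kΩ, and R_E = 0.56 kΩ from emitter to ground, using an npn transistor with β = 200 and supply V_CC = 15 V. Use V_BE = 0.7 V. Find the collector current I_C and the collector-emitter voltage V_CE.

I_C ≈ 0.39 mA, V_CE ≈ 15 V

Thevenize the base divider: V_Th = V_CC·R_2/(R_1+R_2) = 15×10/160 = 0.938 V, R_Th = R_1‖R_2 = 9.38 kΩ.
Base-emitter loop: V_Th = I_B·R_Th + V_BE + (β+1)I_B·R_E, so I_B = (0.938 − 0.7) / (9.38 + 201×0.56) = 0.00195 mA.
I_C = β·I_B = 200×0.00195 = 0.39 mA, and I_E = (β+1)I_B = 0.391 mA.
V_CE = V_CC − I_C·R_C − I_E·R_E = 15 − 0.39×0.68 − 0.391×0.56 = 14.5 V.
V_CE = 14.5 V > 0.2 V confirms active-region operation.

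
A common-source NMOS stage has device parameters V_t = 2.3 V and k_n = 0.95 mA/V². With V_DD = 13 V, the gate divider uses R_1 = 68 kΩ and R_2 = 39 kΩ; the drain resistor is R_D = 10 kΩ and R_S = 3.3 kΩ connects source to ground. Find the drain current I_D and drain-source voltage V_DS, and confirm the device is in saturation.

V_G = V_DD·R_2/(R_1+R_2) = 13×39/107 = 4.74 V.
Assume saturation: I_D = (k_n/2)(V_GS − V_t)² with V_GS = V_G − I_D·R_S = 4.74 − 3.3·I_D.
Substituting gives 5.17·I_D² − 8.64·I_D + 2.82 = 0, with roots I_D = 0.445 or 1.23 mA.
The root I_D = 1.23 mA gives V_GS = 0.694 V ≤ V_t, so take I_D = 0.445 mA.
Then V_GS = 3.27 V and V_DS = V_DD − I_D(R_D+R_S) = 13 − 0.445×13.3 = 7.08 V.
Saturation requires V_DS ≥ V_GS − V_t = 0.968 V; 7.08 ≥ 0.968 ✓.

I_D ≈ 0.45 mA, V_DS ≈ 7.1 V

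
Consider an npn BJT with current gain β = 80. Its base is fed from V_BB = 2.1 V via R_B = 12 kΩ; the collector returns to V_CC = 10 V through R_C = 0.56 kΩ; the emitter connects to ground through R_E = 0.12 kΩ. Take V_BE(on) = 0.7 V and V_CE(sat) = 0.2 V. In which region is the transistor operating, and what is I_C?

active; I_C ≈ 5.2 mA

Assume active. Base-emitter loop: I_B = (V_BB − V_BE)/(R_B + (β+1)R_E) = (2.1 − 0.7)/(12 + 81×0.12) = 0.0645 mA.
I_C = β·I_B = 80×0.0645 = 5.16 mA.
V_CE = V_CC − I_C·R_C − I_E·R_E = 10 − 5.16×0.56 − 5.22×0.12 = 6.49 V > V_CE(sat), so the active-region assumption holds.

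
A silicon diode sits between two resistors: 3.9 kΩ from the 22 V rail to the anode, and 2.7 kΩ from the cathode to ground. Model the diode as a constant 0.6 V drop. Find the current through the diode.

The two resistors are in series with the diode, so KVL gives 22 = I·3.9 + 0.6 + I·2.7.
I = (22 − 0.6) / (3.9 + 2.7) kΩ = 21.4 / 6.6 = 3.24 mA.

I ≈ 3.2 mA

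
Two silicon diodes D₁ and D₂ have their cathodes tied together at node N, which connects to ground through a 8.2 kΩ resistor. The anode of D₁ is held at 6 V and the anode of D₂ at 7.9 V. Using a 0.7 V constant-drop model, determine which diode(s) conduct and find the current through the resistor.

Only D₂ conducts; I_R ≈ 0.88 mA

Assume both conduct. Then node N would need to be at both 6−0.7 = 5.3 V and 7.9−0.7 = 7.2 V, which is impossible.
Assume only D₂ conducts: V_N = 7.9 − 0.7 = 7.2 V, so I_R = 7.2/8.2 = 0.878 mA.
Check D₁: its anode-to-cathode voltage is 6 − 7.2 = -1.2 V < 0.7 V, so it is off. The assumption is consistent.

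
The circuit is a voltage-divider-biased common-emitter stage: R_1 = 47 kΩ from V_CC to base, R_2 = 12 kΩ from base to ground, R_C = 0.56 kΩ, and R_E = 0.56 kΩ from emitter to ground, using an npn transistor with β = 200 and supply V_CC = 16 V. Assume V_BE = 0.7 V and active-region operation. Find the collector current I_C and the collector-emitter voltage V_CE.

I_C ≈ 4.2 mA, V_CE ≈ 11 V

Thevenize the base divider: V_Th = V_CC·R_2/(R_1+R_2) = 16×12/59 = 3.25 V, R_Th = R_1‖R_2 = 9.56 kΩ.
Base-emitter loop: V_Th = I_B·R_Th + V_BE + (β+1)I_B·R_E, so I_B = (3.25 − 0.7) / (9.56 + 201×0.56) = 0.0209 mA.
I_C = β·I_B = 200×0.0209 = 4.18 mA, and I_E = (β+1)I_B = 4.2 mA.
V_CE = V_CC − I_C·R_C − I_E·R_E = 16 − 4.18×0.56 − 4.2×0.56 = 11.3 V.
V_CE = 11.3 V > 0.2 V confirms active-region operation.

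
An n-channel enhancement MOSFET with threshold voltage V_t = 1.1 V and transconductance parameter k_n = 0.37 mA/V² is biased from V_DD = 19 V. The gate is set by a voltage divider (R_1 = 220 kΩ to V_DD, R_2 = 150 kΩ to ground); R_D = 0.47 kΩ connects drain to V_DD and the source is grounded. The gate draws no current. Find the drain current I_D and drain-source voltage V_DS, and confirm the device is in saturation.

V_G = V_DD·R_2/(R_1+R_2) = 19×150/370 = 7.7 V. With the source grounded, V_GS = V_G = 7.7 V.
Assume saturation: I_D = (k_n/2)(V_GS − V_t)² = (0.37/2)×(7.7 − 1.1)² = 0.185×6.6² = 8.07 mA.
V_DS = V_DD − I_D·R_D = 19 − 8.07×0.47 = 15.2 V.
Saturation requires V_DS ≥ V_GS − V_t = 6.6 V; 15.2 ≥ 6.6 ✓.

I_D ≈ 8.1 mA, V_DS ≈ 15 V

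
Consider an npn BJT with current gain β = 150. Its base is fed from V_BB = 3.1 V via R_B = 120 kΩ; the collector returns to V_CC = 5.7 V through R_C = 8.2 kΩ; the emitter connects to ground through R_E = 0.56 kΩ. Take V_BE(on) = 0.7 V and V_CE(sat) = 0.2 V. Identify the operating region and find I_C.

Assume active: I_B = (3.1 − 0.7)/(120 + 151×0.56) = 0.0117 mA, I_C = β·I_B = 1.76 mA.
Then V_CE = 5.7 − 1.76×8.2 − 1.77×0.56 = -9.72 V < 0.2 V — the active assumption fails.
Re-solve with V_CE = 0.2 V. KCL at the emitter: V_E/R_E = (V_BB−0.7−V_E)/R_B + (V_CC−0.2−V_E)/R_C, giving V_E = 0.361 V.
I_C = (V_CC − 0.2 − V_E)/R_C = (5.5 − 0.361)/8.2 = 0.627 mA.
Check: I_B = (2.4 − 0.361)/120 = 0.017 mA, and β·I_B = 2.55 mA > I_C, confirming saturation.

saturation; I_C ≈ 0.63 mA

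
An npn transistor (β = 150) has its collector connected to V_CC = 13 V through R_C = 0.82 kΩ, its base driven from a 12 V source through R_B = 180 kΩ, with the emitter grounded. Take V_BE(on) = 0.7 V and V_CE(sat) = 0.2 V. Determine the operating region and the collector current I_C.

Assume active. Base-emitter loop: I_B = (V_BB − V_BE)/R_B = (12 − 0.7)/180 = 0.0628 mA.
I_C = β·I_B = 150×0.0628 = 9.42 mA.
V_CE = V_CC − I_C·R_C = 13 − 9.42×0.82 = 5.28 V > V_CE(sat), so the active-region assumption holds.

active; I_C ≈ 9.4 mA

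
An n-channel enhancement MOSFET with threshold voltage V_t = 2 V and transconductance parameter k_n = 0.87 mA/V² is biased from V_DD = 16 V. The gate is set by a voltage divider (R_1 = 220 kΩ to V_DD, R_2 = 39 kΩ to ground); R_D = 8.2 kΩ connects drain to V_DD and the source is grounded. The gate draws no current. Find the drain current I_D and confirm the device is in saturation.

V_G = V_DD·R_2/(R_1+R_2) = 16×39/259 = 2.41 V. With the source grounded, V_GS = V_G = 2.41 V.
Assume saturation: I_D = (k_n/2)(V_GS − V_t)² = (0.87/2)×(2.41 − 2)² = 0.435×0.409² = 0.0729 mA.
V_DS = V_DD − I_D·R_D = 16 − 0.0729×8.2 = 15.4 V.
Saturation requires V_DS ≥ V_GS − V_t = 0.409 V; 15.4 ≥ 0.409 ✓.

I_D ≈ 0.073 mA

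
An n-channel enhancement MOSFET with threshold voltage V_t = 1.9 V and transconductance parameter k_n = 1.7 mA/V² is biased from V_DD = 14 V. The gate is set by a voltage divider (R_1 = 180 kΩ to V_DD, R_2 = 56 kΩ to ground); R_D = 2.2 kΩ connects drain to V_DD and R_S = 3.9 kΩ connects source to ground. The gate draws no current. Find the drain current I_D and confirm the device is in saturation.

V_G = V_DD·R_2/(R_1+R_2) = 14×56/236 = 3.32 V.
Assume saturation: I_D = (k_n/2)(V_GS − V_t)² with V_GS = V_G − I_D·R_S = 3.32 − 3.9·I_D.
Substituting gives 12.9·I_D² − 10.4·I_D + 1.72 = 0, with roots I_D = 0.231 or 0.576 mA.
The root I_D = 0.576 mA gives V_GS = 1.08 V ≤ V_t, so take I_D = 0.231 mA.
Then V_GS = 2.42 V and V_DS = V_DD − I_D(R_D+R_S) = 14 − 0.231×6.1 = 12.6 V.
Saturation requires V_DS ≥ V_GS − V_t = 0.521 V; 12.6 ≥ 0.521 ✓.

I_D ≈ 0.23 mA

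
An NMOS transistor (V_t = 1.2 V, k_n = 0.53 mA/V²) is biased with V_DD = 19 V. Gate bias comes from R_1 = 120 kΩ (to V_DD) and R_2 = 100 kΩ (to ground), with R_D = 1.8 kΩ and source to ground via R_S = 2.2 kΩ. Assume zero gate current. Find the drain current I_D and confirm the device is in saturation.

V_G = V_DD·R_2/(R_1+R_2) = 19×100/220 = 8.64 V.
Assume saturation: I_D = (k_n/2)(V_GS − V_t)² with V_GS = V_G − I_D·R_S = 8.64 − 2.2·I_D.
Substituting gives 1.28·I_D² − 9.67·I_D + 14.7 = 0, with roots I_D = 2.1 or 5.44 mA.
The root I_D = 5.44 mA gives V_GS = -3.33 V ≤ V_t, so take I_D = 2.1 mA.
Then V_GS = 4.02 V and V_DS = V_DD − I_D(R_D+R_S) = 19 − 2.1×4 = 10.6 V.
Saturation requires V_DS ≥ V_GS − V_t = 2.82 V; 10.6 ≥ 2.82 ✓.

I_D ≈ 2.1 mA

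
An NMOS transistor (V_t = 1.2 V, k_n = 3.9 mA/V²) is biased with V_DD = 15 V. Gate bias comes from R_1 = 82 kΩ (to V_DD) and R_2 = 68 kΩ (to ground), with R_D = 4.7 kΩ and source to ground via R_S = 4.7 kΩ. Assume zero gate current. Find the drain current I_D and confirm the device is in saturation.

V_G = V_DD·R_2/(R_1+R_2) = 15×68/150 = 6.8 V.
Assume saturation: I_D = (k_n/2)(V_GS − V_t)² with V_GS = V_G − I_D·R_S = 6.8 − 4.7·I_D.
Substituting gives 43.1·I_D² − 104·I_D + 61.2 = 0, with roots I_D = 1.04 or 1.37 mA.
The root I_D = 1.37 mA gives V_GS = 0.362 V ≤ V_t, so take I_D = 1.04 mA.
Then V_GS = 1.93 V and V_DS = V_DD − I_D(R_D+R_S) = 15 − 1.04×9.4 = 5.26 V.
Saturation requires V_DS ≥ V_GS − V_t = 0.729 V; 5.26 ≥ 0.729 ✓.

I_D ≈ 1 mA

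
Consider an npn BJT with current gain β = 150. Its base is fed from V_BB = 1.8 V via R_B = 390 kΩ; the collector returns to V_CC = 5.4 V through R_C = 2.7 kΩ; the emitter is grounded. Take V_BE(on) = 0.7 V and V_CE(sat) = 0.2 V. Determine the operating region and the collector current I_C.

Assume active. Base-emitter loop: I_B = (V_BB − V_BE)/R_B = (1.8 − 0.7)/390 = 0.00282 mA.
I_C = β·I_B = 150×0.00282 = 0.423 mA.
V_CE = V_CC − I_C·R_C = 5.4 − 0.423×2.7 = 4.26 V > V_CE(sat), so the active-region assumption holds.

active; I_C ≈ 0.42 mA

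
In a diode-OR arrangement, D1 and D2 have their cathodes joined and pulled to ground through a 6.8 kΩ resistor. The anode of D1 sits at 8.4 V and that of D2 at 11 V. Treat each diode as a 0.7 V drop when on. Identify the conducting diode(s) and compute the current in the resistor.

Only D2 conducts; I_R ≈ 1.5 mA

Assume both conduct. Then node N would need to be at both 8.4−0.7 = 7.7 V and 11−0.7 = 10.3 V, which is impossible.
Assume only D2 conducts: V_N = 11 − 0.7 = 10.3 V, so I_R = 10.3/6.8 = 1.51 mA.
Check D1: its anode-to-cathode voltage is 8.4 − 10.3 = -1.9 V < 0.7 V, so it is off. The assumption is consistent.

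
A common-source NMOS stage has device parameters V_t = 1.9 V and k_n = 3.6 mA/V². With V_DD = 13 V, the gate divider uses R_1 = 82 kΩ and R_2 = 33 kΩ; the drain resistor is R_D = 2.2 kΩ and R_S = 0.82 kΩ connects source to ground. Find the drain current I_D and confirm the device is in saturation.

V_G = V_DD·R_2/(R_1+R_2) = 13×33/115 = 3.73 V.
Assume saturation: I_D = (k_n/2)(V_GS − V_t)² with V_GS = V_G − I_D·R_S = 3.73 − 0.82·I_D.
Substituting gives 1.21·I_D² − 6.4·I_D + 6.03 = 0, with roots I_D = 1.23 or 4.06 mA.
The root I_D = 4.06 mA gives V_GS = 0.397 V ≤ V_t, so take I_D = 1.23 mA.
Then V_GS = 2.73 V and V_DS = V_DD − I_D(R_D+R_S) = 13 − 1.23×3.02 = 9.3 V.
Saturation requires V_DS ≥ V_GS − V_t = 0.825 V; 9.3 ≥ 0.825 ✓.

I_D ≈ 1.2 mA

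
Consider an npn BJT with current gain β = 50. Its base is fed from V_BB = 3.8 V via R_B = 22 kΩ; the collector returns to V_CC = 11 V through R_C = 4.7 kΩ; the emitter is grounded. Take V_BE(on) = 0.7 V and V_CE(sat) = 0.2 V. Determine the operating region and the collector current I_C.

saturation; I_C ≈ 2.3 mA

Assume active: I_B = (3.8 − 0.7)/22 = 0.141 mA, giving I_C = β·I_B = 7.05 mA.
But then V_CE = 11 − 7.05×4.7 = -22.1 V < V_CE(sat) = 0.2 V — impossible in the active region.
So the transistor is saturated. With V_CE = 0.2 V, I_C = (V_CC − 0.2)/R_C = 10.8/4.7 = 2.3 mA.
Check: β·I_B = 7.05 mA > I_C = 2.3 mA, confirming saturation.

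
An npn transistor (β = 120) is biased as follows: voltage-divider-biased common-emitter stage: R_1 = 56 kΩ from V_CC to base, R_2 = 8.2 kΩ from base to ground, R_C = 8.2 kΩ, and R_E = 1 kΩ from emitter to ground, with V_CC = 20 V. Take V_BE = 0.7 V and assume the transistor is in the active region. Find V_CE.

Thevenize the base divider: V_Th = V_CC·R_2/(R_1+R_2) = 20×8.2/64.2 = 2.55 V, R_Th = R_1‖R_2 = 7.15 kΩ.
Base-emitter loop: V_Th = I_B·R_Th + V_BE + (β+1)I_B·R_E, so I_B = (2.55 − 0.7) / (7.15 + 121×1) = 0.0145 mA.
I_C = β·I_B = 120×0.0145 = 1.74 mA, and I_E = (β+1)I_B = 1.75 mA.
V_CE = V_CC − I_C·R_C − I_E·R_E = 20 − 1.74×8.2 − 1.75×1 = 4.01 V.
V_CE = 4.01 V > 0.2 V confirms active-region operation.

V_CE ≈ 4 V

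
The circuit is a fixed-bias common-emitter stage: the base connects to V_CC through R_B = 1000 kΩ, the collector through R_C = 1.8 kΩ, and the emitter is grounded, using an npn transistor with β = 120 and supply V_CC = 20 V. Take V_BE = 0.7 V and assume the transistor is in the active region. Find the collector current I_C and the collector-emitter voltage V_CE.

I_C ≈ 2.3 mA, V_CE ≈ 16 V

Base loop: V_CC = I_B·R_B + V_BE, so I_B = (20 − 0.7)/1000 kΩ = 0.0193 mA.
In the active region I_C = β·I_B = 120 × 0.0193 = 2.32 mA.
Collector loop: V_CE = V_CC − I_C·R_C = 20 − 2.32×1.8 = 15.8 V.
Since V_CE = 15.8 V > V_CE(sat) ≈ 0.2 V, the transistor is in the active region as assumed.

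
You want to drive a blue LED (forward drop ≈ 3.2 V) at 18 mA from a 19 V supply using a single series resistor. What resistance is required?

The resistor drops V_S − V_D = 19 − 3.2 = 15.8 V at 18 mA.
R = 15.8 V / 18 mA = 0.878 kΩ.

R ≈ 0.88 kΩ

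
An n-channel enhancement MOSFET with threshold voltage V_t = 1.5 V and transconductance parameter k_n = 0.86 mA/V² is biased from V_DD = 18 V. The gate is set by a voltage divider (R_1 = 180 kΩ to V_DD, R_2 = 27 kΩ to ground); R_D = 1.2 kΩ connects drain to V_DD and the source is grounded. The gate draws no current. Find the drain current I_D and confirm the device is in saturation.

I_D ≈ 0.31 mA

V_G = V_DD·R_2/(R_1+R_2) = 18×27/207 = 2.35 V. With the source grounded, V_GS = V_G = 2.35 V.
Assume saturation: I_D = (k_n/2)(V_GS − V_t)² = (0.86/2)×(2.35 − 1.5)² = 0.43×0.848² = 0.309 mA.
V_DS = V_DD − I_D·R_D = 18 − 0.309×1.2 = 17.6 V.
Saturation requires V_DS ≥ V_GS − V_t = 0.848 V; 17.6 ≥ 0.848 ✓.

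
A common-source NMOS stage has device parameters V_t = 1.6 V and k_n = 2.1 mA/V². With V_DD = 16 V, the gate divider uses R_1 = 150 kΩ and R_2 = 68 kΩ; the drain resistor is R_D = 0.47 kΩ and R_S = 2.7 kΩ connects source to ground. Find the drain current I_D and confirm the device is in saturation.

V_G = V_DD·R_2/(R_1+R_2) = 16×68/218 = 4.99 V.
Assume saturation: I_D = (k_n/2)(V_GS − V_t)² with V_GS = V_G − I_D·R_S = 4.99 − 2.7·I_D.
Substituting gives 7.65·I_D² − 20.2·I_D + 12.1 = 0, with roots I_D = 0.911 or 1.73 mA.
The root I_D = 1.73 mA gives V_GS = 0.316 V ≤ V_t, so take I_D = 0.911 mA.
Then V_GS = 2.53 V and V_DS = V_DD − I_D(R_D+R_S) = 16 − 0.911×3.17 = 13.1 V.
Saturation requires V_DS ≥ V_GS − V_t = 0.931 V; 13.1 ≥ 0.931 ✓.

I_D ≈ 0.91 mA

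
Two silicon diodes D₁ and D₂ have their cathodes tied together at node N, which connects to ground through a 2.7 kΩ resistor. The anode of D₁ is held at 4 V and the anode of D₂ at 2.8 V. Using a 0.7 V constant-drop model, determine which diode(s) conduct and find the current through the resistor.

Only D₁ conducts; I_R ≈ 1.2 mA

Assume both conduct. Then node N would need to be at both 4−0.7 = 3.3 V and 2.8−0.7 = 2.1 V, which is impossible.
Assume only D₁ conducts: V_N = 4 − 0.7 = 3.3 V, so I_R = 3.3/2.7 = 1.22 mA.
Check D₂: its anode-to-cathode voltage is 2.8 − 3.3 = -0.5 V < 0.7 V, so it is off. The assumption is consistent.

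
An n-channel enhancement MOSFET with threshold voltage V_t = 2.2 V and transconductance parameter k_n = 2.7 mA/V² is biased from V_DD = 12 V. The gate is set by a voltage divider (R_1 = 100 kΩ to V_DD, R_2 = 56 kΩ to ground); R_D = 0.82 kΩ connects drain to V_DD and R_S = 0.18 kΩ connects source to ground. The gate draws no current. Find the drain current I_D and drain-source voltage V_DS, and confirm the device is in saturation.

I_D ≈ 3.2 mA, V_DS ≈ 8.8 V

V_G = V_DD·R_2/(R_1+R_2) = 12×56/156 = 4.31 V.
Assume saturation: I_D = (k_n/2)(V_GS − V_t)² with V_GS = V_G − I_D·R_S = 4.31 − 0.18·I_D.
Substituting gives 0.0437·I_D² − 2.02·I_D + 6 = 0, with roots I_D = 3.18 or 43.1 mA.
The root I_D = 43.1 mA gives V_GS = -3.45 V ≤ V_t, so take I_D = 3.18 mA.
Then V_GS = 3.74 V and V_DS = V_DD − I_D(R_D+R_S) = 12 − 3.18×1 = 8.82 V.
Saturation requires V_DS ≥ V_GS − V_t = 1.54 V; 8.82 ≥ 1.54 ✓.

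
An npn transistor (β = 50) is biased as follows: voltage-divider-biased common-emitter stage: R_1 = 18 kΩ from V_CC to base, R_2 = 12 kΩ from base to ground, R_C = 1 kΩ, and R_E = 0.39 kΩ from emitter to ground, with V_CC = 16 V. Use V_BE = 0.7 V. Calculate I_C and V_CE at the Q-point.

Thevenize the base divider: V_Th = V_CC·R_2/(R_1+R_2) = 16×12/30 = 6.4 V, R_Th = R_1‖R_2 = 7.2 kΩ.
Base-emitter loop: V_Th = I_B·R_Th + V_BE + (β+1)I_B·R_E, so I_B = (6.4 − 0.7) / (7.2 + 51×0.39) = 0.21 mA.
I_C = β·I_B = 50×0.21 = 10.5 mA, and I_E = (β+1)I_B = 10.7 mA.
V_CE = V_CC − I_C·R_C − I_E·R_E = 16 − 10.5×1 − 10.7×0.39 = 1.29 V.
V_CE = 1.29 V > 0.2 V confirms active-region operation.

I_C ≈ 11 mA, V_CE ≈ 1.3 V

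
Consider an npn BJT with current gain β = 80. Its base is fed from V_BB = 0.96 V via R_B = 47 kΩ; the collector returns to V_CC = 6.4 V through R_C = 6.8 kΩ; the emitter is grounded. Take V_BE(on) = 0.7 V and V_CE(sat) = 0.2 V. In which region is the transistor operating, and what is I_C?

Assume active. Base-emitter loop: I_B = (V_BB − V_BE)/R_B = (0.96 − 0.7)/47 = 0.00553 mA.
I_C = β·I_B = 80×0.00553 = 0.443 mA.
V_CE = V_CC − I_C·R_C = 6.4 − 0.443×6.8 = 3.39 V > V_CE(sat), so the active-region assumption holds.

active; I_C ≈ 0.44 mA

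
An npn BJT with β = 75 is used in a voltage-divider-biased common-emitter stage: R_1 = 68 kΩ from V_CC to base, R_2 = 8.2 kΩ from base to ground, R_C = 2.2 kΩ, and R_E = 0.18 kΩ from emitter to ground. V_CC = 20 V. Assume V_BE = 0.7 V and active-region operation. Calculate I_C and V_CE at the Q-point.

Thevenize the base divider: V_Th = V_CC·R_2/(R_1+R_2) = 20×8.2/76.2 = 2.15 V, R_Th = R_1‖R_2 = 7.32 kΩ.
Base-emitter loop: V_Th = I_B·R_Th + V_BE + (β+1)I_B·R_E, so I_B = (2.15 − 0.7) / (7.32 + 76×0.18) = 0.0692 mA.
I_C = β·I_B = 75×0.0692 = 5.19 mA, and I_E = (β+1)I_B = 5.26 mA.
V_CE = V_CC − I_C·R_C − I_E·R_E = 20 − 5.19×2.2 − 5.26×0.18 = 7.64 V.
V_CE = 7.64 V > 0.2 V confirms active-region operation.

I_C ≈ 5.2 mA, V_CE ≈ 7.6 V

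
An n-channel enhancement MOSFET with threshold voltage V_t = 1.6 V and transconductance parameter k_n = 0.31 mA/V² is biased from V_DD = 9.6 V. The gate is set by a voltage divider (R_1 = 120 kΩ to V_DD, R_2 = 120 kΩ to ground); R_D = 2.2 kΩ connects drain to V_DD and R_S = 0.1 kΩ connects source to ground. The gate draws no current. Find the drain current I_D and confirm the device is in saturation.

I_D ≈ 1.4 mA

V_G = V_DD·R_2/(R_1+R_2) = 9.6×120/240 = 4.8 V.
Assume saturation: I_D = (k_n/2)(V_GS − V_t)² with V_GS = V_G − I_D·R_S = 4.8 − 0.1·I_D.
Substituting gives 0.00155·I_D² − 1.1·I_D + 1.59 = 0, with roots I_D = 1.45 or 708 mA.
The root I_D = 708 mA gives V_GS = -66 V ≤ V_t, so take I_D = 1.45 mA.
Then V_GS = 4.66 V and V_DS = V_DD − I_D(R_D+R_S) = 9.6 − 1.45×2.3 = 6.27 V.
Saturation requires V_DS ≥ V_GS − V_t = 3.06 V; 6.27 ≥ 3.06 ✓.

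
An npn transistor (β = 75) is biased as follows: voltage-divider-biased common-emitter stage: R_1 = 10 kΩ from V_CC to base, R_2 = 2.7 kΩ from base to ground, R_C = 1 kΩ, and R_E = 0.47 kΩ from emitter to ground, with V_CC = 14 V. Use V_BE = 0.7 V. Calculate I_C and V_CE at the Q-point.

Thevenize the base divider: V_Th = V_CC·R_2/(R_1+R_2) = 14×2.7/12.7 = 2.98 V, R_Th = R_1‖R_2 = 2.13 kΩ.
Base-emitter loop: V_Th = I_B·R_Th + V_BE + (β+1)I_B·R_E, so I_B = (2.98 − 0.7) / (2.13 + 76×0.47) = 0.0601 mA.
I_C = β·I_B = 75×0.0601 = 4.51 mA, and I_E = (β+1)I_B = 4.57 mA.
V_CE = V_CC − I_C·R_C − I_E·R_E = 14 − 4.51×1 − 4.57×0.47 = 7.34 V.
V_CE = 7.34 V > 0.2 V confirms active-region operation.

I_C ≈ 4.5 mA, V_CE ≈ 7.3 V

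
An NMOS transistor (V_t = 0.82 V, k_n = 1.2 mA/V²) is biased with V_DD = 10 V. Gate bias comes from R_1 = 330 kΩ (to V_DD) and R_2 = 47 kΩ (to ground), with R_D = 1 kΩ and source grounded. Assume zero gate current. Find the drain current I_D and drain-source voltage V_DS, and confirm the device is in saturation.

V_G = V_DD·R_2/(R_1+R_2) = 10×47/377 = 1.25 V. With the source grounded, V_GS = V_G = 1.25 V.
Assume saturation: I_D = (k_n/2)(V_GS − V_t)² = (1.2/2)×(1.25 − 0.82)² = 0.6×0.427² = 0.109 mA.
V_DS = V_DD − I_D·R_D = 10 − 0.109×1 = 9.89 V.
Saturation requires V_DS ≥ V_GS − V_t = 0.427 V; 9.89 ≥ 0.427 ✓.

I_D ≈ 0.11 mA, V_DS ≈ 9.9 V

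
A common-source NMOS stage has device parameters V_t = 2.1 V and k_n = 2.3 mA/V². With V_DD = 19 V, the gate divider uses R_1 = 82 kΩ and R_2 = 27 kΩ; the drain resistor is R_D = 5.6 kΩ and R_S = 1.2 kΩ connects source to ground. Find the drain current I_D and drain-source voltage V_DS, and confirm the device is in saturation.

I_D ≈ 1.3 mA, V_DS ≈ 10 V

V_G = V_DD·R_2/(R_1+R_2) = 19×27/109 = 4.71 V.
Assume saturation: I_D = (k_n/2)(V_GS − V_t)² with V_GS = V_G − I_D·R_S = 4.71 − 1.2·I_D.
Substituting gives 1.66·I_D² − 8.19·I_D + 7.81 = 0, with roots I_D = 1.29 or 3.66 mA.
The root I_D = 3.66 mA gives V_GS = 0.316 V ≤ V_t, so take I_D = 1.29 mA.
Then V_GS = 3.16 V and V_DS = V_DD − I_D(R_D+R_S) = 19 − 1.29×6.8 = 10.2 V.
Saturation requires V_DS ≥ V_GS − V_t = 1.06 V; 10.2 ≥ 1.06 ✓.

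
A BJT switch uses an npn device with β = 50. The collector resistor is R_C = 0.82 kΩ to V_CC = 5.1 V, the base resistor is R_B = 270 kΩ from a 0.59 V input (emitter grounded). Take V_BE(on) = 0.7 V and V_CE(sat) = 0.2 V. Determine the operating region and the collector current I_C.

V_BB = 0.59 V ≤ V_BE(on) = 0.7 V, so the base-emitter junction is not forward biased.
The transistor is in cutoff: I_B = I_C = 0.

cutoff; I_C ≈ 0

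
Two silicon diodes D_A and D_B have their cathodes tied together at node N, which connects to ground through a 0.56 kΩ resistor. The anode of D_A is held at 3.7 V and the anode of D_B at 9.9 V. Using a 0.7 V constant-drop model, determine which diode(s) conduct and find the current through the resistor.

Only D_B conducts; I_R ≈ 16 mA

Assume both conduct. Then node N would need to be at both 3.7−0.7 = 3 V and 9.9−0.7 = 9.2 V, which is impossible.
Assume only D_B conducts: V_N = 9.9 − 0.7 = 9.2 V, so I_R = 9.2/0.56 = 16.4 mA.
Check D_A: its anode-to-cathode voltage is 3.7 − 9.2 = -5.5 V < 0.7 V, so it is off. The assumption is consistent.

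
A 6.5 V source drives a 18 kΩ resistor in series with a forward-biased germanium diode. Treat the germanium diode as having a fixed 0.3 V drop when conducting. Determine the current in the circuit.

I ≈ 0.34 mA

KVL around the loop: 6.5 = V_D + I·R = 0.3 + I × 18 kΩ.
So I = (6.5 − 0.3) / 18 kΩ = 6.2 / 18 = 0.344 mA.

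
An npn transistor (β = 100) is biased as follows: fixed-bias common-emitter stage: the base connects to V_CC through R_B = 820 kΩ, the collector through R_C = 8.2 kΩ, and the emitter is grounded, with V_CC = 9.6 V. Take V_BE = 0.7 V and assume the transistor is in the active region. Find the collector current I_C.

Base loop: V_CC = I_B·R_B + V_BE, so I_B = (9.6 − 0.7)/820 kΩ = 0.0109 mA.
In the active region I_C = β·I_B = 100 × 0.0109 = 1.09 mA.
Collector loop: V_CE = V_CC − I_C·R_C = 9.6 − 1.09×8.2 = 0.7 V.
Since V_CE = 0.7 V > V_CE(sat) ≈ 0.2 V, the transistor is in the active region as assumed.

I_C ≈ 1.1 mA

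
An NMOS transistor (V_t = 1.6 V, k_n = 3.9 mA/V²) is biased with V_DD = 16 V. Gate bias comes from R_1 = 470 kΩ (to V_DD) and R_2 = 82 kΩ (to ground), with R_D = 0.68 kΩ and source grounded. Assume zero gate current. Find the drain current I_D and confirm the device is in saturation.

V_G = V_DD·R_2/(R_1+R_2) = 16×82/552 = 2.38 V. With the source grounded, V_GS = V_G = 2.38 V.
Assume saturation: I_D = (k_n/2)(V_GS − V_t)² = (3.9/2)×(2.38 − 1.6)² = 1.95×0.777² = 1.18 mA.
V_DS = V_DD − I_D·R_D = 16 − 1.18×0.68 = 15.2 V.
Saturation requires V_DS ≥ V_GS − V_t = 0.777 V; 15.2 ≥ 0.777 ✓.

I_D ≈ 1.2 mA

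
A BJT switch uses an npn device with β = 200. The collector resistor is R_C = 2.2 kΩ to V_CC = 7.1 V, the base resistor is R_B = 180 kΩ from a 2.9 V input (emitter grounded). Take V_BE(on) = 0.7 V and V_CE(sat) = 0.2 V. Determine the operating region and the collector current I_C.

Assume active. Base-emitter loop: I_B = (V_BB − V_BE)/R_B = (2.9 − 0.7)/180 = 0.0122 mA.
I_C = β·I_B = 200×0.0122 = 2.44 mA.
V_CE = V_CC − I_C·R_C = 7.1 − 2.44×2.2 = 1.72 V > V_CE(sat), so the active-region assumption holds.

active; I_C ≈ 2.4 mA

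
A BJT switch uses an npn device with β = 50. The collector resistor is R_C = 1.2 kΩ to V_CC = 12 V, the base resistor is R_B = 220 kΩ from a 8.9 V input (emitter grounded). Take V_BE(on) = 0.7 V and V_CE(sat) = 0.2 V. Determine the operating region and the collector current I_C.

Assume active. Base-emitter loop: I_B = (V_BB − V_BE)/R_B = (8.9 − 0.7)/220 = 0.0373 mA.
I_C = β·I_B = 50×0.0373 = 1.86 mA.
V_CE = V_CC − I_C·R_C = 12 − 1.86×1.2 = 9.76 V > V_CE(sat), so the active-region assumption holds.

active; I_C ≈ 1.9 mA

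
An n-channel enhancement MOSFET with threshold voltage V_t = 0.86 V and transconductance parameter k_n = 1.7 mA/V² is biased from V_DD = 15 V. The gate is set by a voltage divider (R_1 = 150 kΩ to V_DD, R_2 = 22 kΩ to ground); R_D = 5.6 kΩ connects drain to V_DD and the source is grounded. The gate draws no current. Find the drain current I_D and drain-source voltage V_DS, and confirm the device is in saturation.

V_G = V_DD·R_2/(R_1+R_2) = 15×22/172 = 1.92 V. With the source grounded, V_GS = V_G = 1.92 V.
Assume saturation: I_D = (k_n/2)(V_GS − V_t)² = (1.7/2)×(1.92 − 0.86)² = 0.85×1.06² = 0.953 mA.
V_DS = V_DD − I_D·R_D = 15 − 0.953×5.6 = 9.67 V.
Saturation requires V_DS ≥ V_GS − V_t = 1.06 V; 9.67 ≥ 1.06 ✓.

I_D ≈ 0.95 mA, V_DS ≈ 9.7 V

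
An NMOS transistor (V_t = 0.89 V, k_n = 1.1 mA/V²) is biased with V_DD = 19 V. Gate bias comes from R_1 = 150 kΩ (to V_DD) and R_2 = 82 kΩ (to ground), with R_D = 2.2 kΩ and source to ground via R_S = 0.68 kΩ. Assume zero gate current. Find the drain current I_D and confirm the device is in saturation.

I_D ≈ 4.4 mA

V_G = V_DD·R_2/(R_1+R_2) = 19×82/232 = 6.72 V.
Assume saturation: I_D = (k_n/2)(V_GS − V_t)² with V_GS = V_G − I_D·R_S = 6.72 − 0.68·I_D.
Substituting gives 0.254·I_D² − 5.36·I_D + 18.7 = 0, with roots I_D = 4.41 or 16.7 mA.
The root I_D = 16.7 mA gives V_GS = -4.61 V ≤ V_t, so take I_D = 4.41 mA.
Then V_GS = 3.72 V and V_DS = V_DD − I_D(R_D+R_S) = 19 − 4.41×2.88 = 6.31 V.
Saturation requires V_DS ≥ V_GS − V_t = 2.83 V; 6.31 ≥ 2.83 ✓.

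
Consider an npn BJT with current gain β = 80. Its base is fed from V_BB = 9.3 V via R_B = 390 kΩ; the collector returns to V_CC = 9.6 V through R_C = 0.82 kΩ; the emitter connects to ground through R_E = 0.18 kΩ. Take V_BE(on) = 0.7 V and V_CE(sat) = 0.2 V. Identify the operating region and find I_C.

Assume active. Base-emitter loop: I_B = (V_BB − V_BE)/(R_B + (β+1)R_E) = (9.3 − 0.7)/(390 + 81×0.18) = 0.0213 mA.
I_C = β·I_B = 80×0.0213 = 1.7 mA.
V_CE = V_CC − I_C·R_C − I_E·R_E = 9.6 − 1.7×0.82 − 1.72×0.18 = 7.9 V > V_CE(sat), so the active-region assumption holds.

active; I_C ≈ 1.7 mA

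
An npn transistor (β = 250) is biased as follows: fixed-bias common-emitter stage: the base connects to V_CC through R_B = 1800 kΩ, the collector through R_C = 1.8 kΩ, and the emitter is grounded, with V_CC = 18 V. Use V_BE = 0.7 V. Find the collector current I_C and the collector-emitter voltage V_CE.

I_C ≈ 2.4 mA, V_CE ≈ 14 V

Base loop: V_CC = I_B·R_B + V_BE, so I_B = (18 − 0.7)/1800 kΩ = 0.00961 mA.
In the active region I_C = β·I_B = 250 × 0.00961 = 2.4 mA.
Collector loop: V_CE = V_CC − I_C·R_C = 18 − 2.4×1.8 = 13.7 V.
Since V_CE = 13.7 V > V_CE(sat) ≈ 0.2 V, the transistor is in the active region as assumed.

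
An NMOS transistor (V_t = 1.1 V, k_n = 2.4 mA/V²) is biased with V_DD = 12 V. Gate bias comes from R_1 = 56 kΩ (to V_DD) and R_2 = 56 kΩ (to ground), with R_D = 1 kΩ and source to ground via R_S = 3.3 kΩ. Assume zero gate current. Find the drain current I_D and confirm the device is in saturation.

V_G = V_DD·R_2/(R_1+R_2) = 12×56/112 = 6 V.
Assume saturation: I_D = (k_n/2)(V_GS − V_t)² with V_GS = V_G − I_D·R_S = 6 − 3.3·I_D.
Substituting gives 13.1·I_D² − 39.8·I_D + 28.8 = 0, with roots I_D = 1.18 or 1.86 mA.
The root I_D = 1.86 mA gives V_GS = -0.146 V ≤ V_t, so take I_D = 1.18 mA.
Then V_GS = 2.09 V and V_DS = V_DD − I_D(R_D+R_S) = 12 − 1.18×4.3 = 6.91 V.
Saturation requires V_DS ≥ V_GS − V_t = 0.993 V; 6.91 ≥ 0.993 ✓.

I_D ≈ 1.2 mA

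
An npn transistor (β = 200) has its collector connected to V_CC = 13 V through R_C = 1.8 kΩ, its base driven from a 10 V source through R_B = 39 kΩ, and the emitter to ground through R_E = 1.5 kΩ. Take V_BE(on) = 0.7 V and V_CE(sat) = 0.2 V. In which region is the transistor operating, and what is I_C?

saturation; I_C ≈ 3.8 mA

Assume active: I_B = (10 − 0.7)/(39 + 201×1.5) = 0.0273 mA, I_C = β·I_B = 5.46 mA.
Then V_CE = 13 − 5.46×1.8 − 5.49×1.5 = -5.07 V < 0.2 V — the active assumption fails.
Re-solve with V_CE = 0.2 V. KCL at the emitter: V_E/R_E = (V_BB−0.7−V_E)/R_B + (V_CC−0.2−V_E)/R_C, giving V_E = 5.89 V.
I_C = (V_CC − 0.2 − V_E)/R_C = (12.8 − 5.89)/1.8 = 3.84 mA.
Check: I_B = (9.3 − 5.89)/39 = 0.0874 mA, and β·I_B = 17.5 mA > I_C, confirming saturation.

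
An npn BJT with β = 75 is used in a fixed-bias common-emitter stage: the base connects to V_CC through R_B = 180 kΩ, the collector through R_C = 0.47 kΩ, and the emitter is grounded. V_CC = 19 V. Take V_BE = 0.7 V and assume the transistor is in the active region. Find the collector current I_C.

I_C ≈ 7.6 mA

Base loop: V_CC = I_B·R_B + V_BE, so I_B = (19 − 0.7)/180 kΩ = 0.102 mA.
In the active region I_C = β·I_B = 75 × 0.102 = 7.62 mA.
Collector loop: V_CE = V_CC − I_C·R_C = 19 − 7.62×0.47 = 15.4 V.
Since V_CE = 15.4 V > V_CE(sat) ≈ 0.2 V, the transistor is in the active region as assumed.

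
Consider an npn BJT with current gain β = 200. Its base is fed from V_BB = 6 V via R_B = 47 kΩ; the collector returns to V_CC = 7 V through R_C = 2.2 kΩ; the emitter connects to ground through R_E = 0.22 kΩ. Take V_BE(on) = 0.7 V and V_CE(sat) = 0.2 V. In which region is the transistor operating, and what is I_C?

saturation; I_C ≈ 2.8 mA

Assume active: I_B = (6 − 0.7)/(47 + 201×0.22) = 0.0581 mA, I_C = β·I_B = 11.6 mA.
Then V_CE = 7 − 11.6×2.2 − 11.7×0.22 = -21.1 V < 0.2 V — the active assumption fails.
Re-solve with V_CE = 0.2 V. KCL at the emitter: V_E/R_E = (V_BB−0.7−V_E)/R_B + (V_CC−0.2−V_E)/R_C, giving V_E = 0.638 V.
I_C = (V_CC − 0.2 − V_E)/R_C = (6.8 − 0.638)/2.2 = 2.8 mA.
Check: I_B = (5.3 − 0.638)/47 = 0.0992 mA, and β·I_B = 19.8 mA > I_C, confirming saturation.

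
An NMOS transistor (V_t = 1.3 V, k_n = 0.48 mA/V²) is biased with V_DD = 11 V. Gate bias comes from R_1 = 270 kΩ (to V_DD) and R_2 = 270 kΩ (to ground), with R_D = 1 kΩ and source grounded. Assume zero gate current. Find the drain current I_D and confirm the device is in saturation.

I_D ≈ 4.2 mA

V_G = V_DD·R_2/(R_1+R_2) = 11×270/540 = 5.5 V. With the source grounded, V_GS = V_G = 5.5 V.
Assume saturation: I_D = (k_n/2)(V_GS − V_t)² = (0.48/2)×(5.5 − 1.3)² = 0.24×4.2² = 4.23 mA.
V_DS = V_DD − I_D·R_D = 11 − 4.23×1 = 6.77 V.
Saturation requires V_DS ≥ V_GS − V_t = 4.2 V; 6.77 ≥ 4.2 ✓.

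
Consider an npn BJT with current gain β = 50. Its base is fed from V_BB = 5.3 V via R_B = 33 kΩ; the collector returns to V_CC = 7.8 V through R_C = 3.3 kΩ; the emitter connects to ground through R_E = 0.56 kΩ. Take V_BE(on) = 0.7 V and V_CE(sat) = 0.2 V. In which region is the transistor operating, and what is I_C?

Assume active: I_B = (5.3 − 0.7)/(33 + 51×0.56) = 0.0747 mA, I_C = β·I_B = 3.74 mA.
Then V_CE = 7.8 − 3.74×3.3 − 3.81×0.56 = -6.66 V < 0.2 V — the active assumption fails.
Re-solve with V_CE = 0.2 V. KCL at the emitter: V_E/R_E = (V_BB−0.7−V_E)/R_B + (V_CC−0.2−V_E)/R_C, giving V_E = 1.15 V.
I_C = (V_CC − 0.2 − V_E)/R_C = (7.6 − 1.15)/3.3 = 1.95 mA.
Check: I_B = (4.6 − 1.15)/33 = 0.104 mA, and β·I_B = 5.22 mA > I_C, confirming saturation.

saturation; I_C ≈ 2 mA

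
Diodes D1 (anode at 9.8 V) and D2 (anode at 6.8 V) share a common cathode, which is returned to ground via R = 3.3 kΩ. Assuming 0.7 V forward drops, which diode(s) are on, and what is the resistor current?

Only D1 conducts; I_R ≈ 2.8 mA

Assume both conduct. Then node N would need to be at both 9.8−0.7 = 9.1 V and 6.8−0.7 = 6.1 V, which is impossible.
Assume only D1 conducts: V_N = 9.8 − 0.7 = 9.1 V, so I_R = 9.1/3.3 = 2.76 mA.
Check D2: its anode-to-cathode voltage is 6.8 − 9.1 = -2.3 V < 0.7 V, so it is off. The assumption is consistent.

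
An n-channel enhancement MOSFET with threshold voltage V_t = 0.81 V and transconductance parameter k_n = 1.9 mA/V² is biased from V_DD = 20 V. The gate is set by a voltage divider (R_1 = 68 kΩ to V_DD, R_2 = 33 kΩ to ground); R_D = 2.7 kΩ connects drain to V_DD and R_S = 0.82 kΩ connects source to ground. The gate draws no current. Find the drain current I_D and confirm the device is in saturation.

I_D ≈ 4.4 mA

V_G = V_DD·R_2/(R_1+R_2) = 20×33/101 = 6.53 V.
Assume saturation: I_D = (k_n/2)(V_GS − V_t)² with V_GS = V_G − I_D·R_S = 6.53 − 0.82·I_D.
Substituting gives 0.639·I_D² − 9.92·I_D + 31.1 = 0, with roots I_D = 4.37 or 11.2 mA.
The root I_D = 11.2 mA gives V_GS = -2.62 V ≤ V_t, so take I_D = 4.37 mA.
Then V_GS = 2.95 V and V_DS = V_DD − I_D(R_D+R_S) = 20 − 4.37×3.52 = 4.63 V.
Saturation requires V_DS ≥ V_GS − V_t = 2.14 V; 4.63 ≥ 2.14 ✓.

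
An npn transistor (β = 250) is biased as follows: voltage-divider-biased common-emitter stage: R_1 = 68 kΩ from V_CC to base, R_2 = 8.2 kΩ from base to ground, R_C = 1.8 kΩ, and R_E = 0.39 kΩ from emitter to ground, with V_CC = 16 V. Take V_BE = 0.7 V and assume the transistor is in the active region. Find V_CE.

Thevenize the base divider: V_Th = V_CC·R_2/(R_1+R_2) = 16×8.2/76.2 = 1.72 V, R_Th = R_1‖R_2 = 7.32 kΩ.
Base-emitter loop: V_Th = I_B·R_Th + V_BE + (β+1)I_B·R_E, so I_B = (1.72 − 0.7) / (7.32 + 251×0.39) = 0.00971 mA.
I_C = β·I_B = 250×0.00971 = 2.43 mA, and I_E = (β+1)I_B = 2.44 mA.
V_CE = V_CC − I_C·R_C − I_E·R_E = 16 − 2.43×1.8 − 2.44×0.39 = 10.7 V.
V_CE = 10.7 V > 0.2 V confirms active-region operation.

V_CE ≈ 11 V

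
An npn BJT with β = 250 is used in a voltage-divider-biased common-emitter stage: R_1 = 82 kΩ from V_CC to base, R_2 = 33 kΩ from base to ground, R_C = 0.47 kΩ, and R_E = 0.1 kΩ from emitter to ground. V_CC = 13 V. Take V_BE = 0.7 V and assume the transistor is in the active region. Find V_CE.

V_CE ≈ 4.1 V

Thevenize the base divider: V_Th = V_CC·R_2/(R_1+R_2) = 13×33/115 = 3.73 V, R_Th = R_1‖R_2 = 23.5 kΩ.
Base-emitter loop: V_Th = I_B·R_Th + V_BE + (β+1)I_B·R_E, so I_B = (3.73 − 0.7) / (23.5 + 251×0.1) = 0.0623 mA.
I_C = β·I_B = 250×0.0623 = 15.6 mA, and I_E = (β+1)I_B = 15.6 mA.
V_CE = V_CC − I_C·R_C − I_E·R_E = 13 − 15.6×0.47 − 15.6×0.1 = 4.11 V.
V_CE = 4.11 V > 0.2 V confirms active-region operation.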